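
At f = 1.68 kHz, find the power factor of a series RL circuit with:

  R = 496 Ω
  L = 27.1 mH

Step 1 — Angular frequency: ω = 2π·f = 2π·1680 = 1.056e+04 rad/s.
Step 2 — Component impedances:
  R: Z = R = 496 Ω
  L: Z = jωL = j·1.056e+04·0.0271 = 0 + j286.1 Ω
Step 3 — Series combination: Z_total = R + L = 496 + j286.1 Ω = 572.6∠30.0° Ω.
Step 4 — Power factor: PF = cos(φ) = Re(Z)/|Z| = 496/572.58 = 0.8663.
Step 5 — Type: Im(Z) = 286.1 ⇒ lagging (phase φ = 30.0°).

PF = 0.8663 (lagging, φ = 30.0°)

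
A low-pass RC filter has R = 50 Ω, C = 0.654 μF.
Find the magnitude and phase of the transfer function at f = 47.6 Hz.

Step 1 — Angular frequency: ω = 2π·47.6 = 299.1 rad/s.
Step 2 — Transfer function: H(jω) = 1/(1 + jωRC).
Step 3 — Denominator: 1 + jωRC = 1 + j·299.1·50·6.54e-07 = 1 + j0.00978.
Step 4 — H = 0.9999 - j0.009779.
Step 5 — Magnitude: |H| = 1 (-0.0 dB); phase: φ = -0.6°.

|H| = 1 (-0.0 dB), φ = -0.6°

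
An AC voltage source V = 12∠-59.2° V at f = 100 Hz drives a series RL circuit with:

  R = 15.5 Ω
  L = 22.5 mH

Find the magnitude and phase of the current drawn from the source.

Step 1 — Angular frequency: ω = 2π·f = 2π·100 = 628.3 rad/s.
Step 2 — Component impedances:
  R: Z = R = 15.5 Ω
  L: Z = jωL = j·628.3·0.0225 = 0 + j14.14 Ω
Step 3 — Series combination: Z_total = R + L = 15.5 + j14.14 Ω = 20.98∠42.4° Ω.
Step 4 — Source phasor: V = 12∠-59.2° V = 6.145 - j10.31 V.
Step 5 — Ohm's law: I = V / Z_total = (6.145 - j10.31) / (15.5 + j14.14) = -0.1147 - j0.5604 A.
Step 6 — Convert to polar: |I| = 0.572 A, ∠I = -101.6°.

I = 0.572∠-101.6° A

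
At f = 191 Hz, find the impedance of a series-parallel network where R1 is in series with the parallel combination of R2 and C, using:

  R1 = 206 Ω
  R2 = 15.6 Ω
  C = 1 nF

Step 1 — Angular frequency: ω = 2π·f = 2π·191 = 1200 rad/s.
Step 2 — Component impedances:
  R1: Z = R = 206 Ω
  R2: Z = R = 15.6 Ω
  C: Z = 1/(jωC) = -j/(ω·C) = 0 - j8.333e+05 Ω
Step 3 — Parallel branch: R2 || C = 1/(1/R2 + 1/C) = 15.6 - j0.0002921 Ω.
Step 4 — Series with R1: Z_total = R1 + (R2 || C) = 221.6 - j0.0002921 Ω = 221.6∠-0.0° Ω.

Z = 221.6 - j0.0002921 Ω = 221.6∠-0.0° Ω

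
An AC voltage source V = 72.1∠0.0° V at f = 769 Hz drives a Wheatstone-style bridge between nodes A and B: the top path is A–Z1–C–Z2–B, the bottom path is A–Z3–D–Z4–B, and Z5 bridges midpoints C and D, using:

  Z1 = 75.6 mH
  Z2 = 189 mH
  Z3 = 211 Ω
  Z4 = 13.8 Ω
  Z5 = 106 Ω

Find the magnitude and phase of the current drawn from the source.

Step 1 — Angular frequency: ω = 2π·f = 2π·769 = 4832 rad/s.
Step 2 — Component impedances:
  Z1: Z = jωL = j·4832·0.0756 = 0 + j365.3 Ω
  Z2: Z = jωL = j·4832·0.189 = 0 + j913.2 Ω
  Z3: Z = R = 211 Ω
  Z4: Z = R = 13.8 Ω
  Z5: Z = R = 106 Ω
Step 3 — Bridge requires nodal analysis (the Z5 bridge couples midpoints C and D, so the two paths cannot be reduced to a simple series/parallel combination). Setting node B to ground and injecting 1 A at node A, the 3-node admittance system at A, C, D solves to V_A = Z_AB = 167.6 + j70.66 Ω = 181.9∠22.9° Ω.
Step 4 — Source phasor: V = 72.1∠0.0° V = 72.1 V.
Step 5 — Ohm's law: I = V / Z_total = (72.1) / (167.6 + j70.66) = 0.3652 - j0.1539 A.
Step 6 — Convert to polar: |I| = 0.3963 A, ∠I = -22.9°.

I = 0.3963∠-22.9° A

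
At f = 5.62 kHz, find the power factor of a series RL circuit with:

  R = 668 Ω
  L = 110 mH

Step 1 — Angular frequency: ω = 2π·f = 2π·5620 = 3.531e+04 rad/s.
Step 2 — Component impedances:
  R: Z = R = 668 Ω
  L: Z = jωL = j·3.531e+04·0.11 = 0 + j3884 Ω
Step 3 — Series combination: Z_total = R + L = 668 + j3884 Ω = 3941∠80.2° Ω.
Step 4 — Power factor: PF = cos(φ) = Re(Z)/|Z| = 668/3941 = 0.1695.
Step 5 — Type: Im(Z) = 3884 ⇒ lagging (phase φ = 80.2°).

PF = 0.1695 (lagging, φ = 80.2°)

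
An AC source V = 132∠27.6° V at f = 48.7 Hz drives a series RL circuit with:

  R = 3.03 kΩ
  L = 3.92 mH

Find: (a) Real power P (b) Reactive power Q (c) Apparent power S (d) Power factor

Step 1 — Angular frequency: ω = 2π·f = 2π·48.7 = 306 rad/s.
Step 2 — Component impedances:
  R: Z = R = 3030 Ω
  L: Z = jωL = j·306·0.00392 = 0 + j1.199 Ω
Step 3 — Series combination: Z_total = R + L = 3030 + j1.199 Ω = 3030∠0.0° Ω.
Step 4 — Source phasor: V = 132∠27.6° V = 117 + j61.16 V.
Step 5 — Current: I = V / Z = 0.03861 + j0.02017 A = 0.04356∠27.6° A.
Step 6 — Complex power: S = V·I* = 5.75 + j0.002276 VA.
Step 7 — Real power: P = Re(S) = 5.75 W.
Step 8 — Reactive power: Q = Im(S) = 0.002276 VAR.
Step 9 — Apparent power: |S| = 5.75 VA.
Step 10 — Power factor: PF = P/|S| = 1 (lagging).

(a) P = 5.75 W  (b) Q = 0.002276 VAR  (c) S = 5.75 VA  (d) PF = 1 (lagging)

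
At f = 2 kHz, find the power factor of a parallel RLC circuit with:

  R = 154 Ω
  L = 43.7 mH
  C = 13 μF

Step 1 — Angular frequency: ω = 2π·f = 2π·2000 = 1.257e+04 rad/s.
Step 2 — Component impedances:
  R: Z = R = 154 Ω
  L: Z = jωL = j·1.257e+04·0.0437 = 0 + j549.2 Ω
  C: Z = 1/(jωC) = -j/(ω·C) = 0 - j6.121 Ω
Step 3 — Parallel combination: 1/Z_total = 1/R + 1/L + 1/C; Z_total = 0.2484 - j6.18 Ω = 6.185∠-87.7° Ω.
Step 4 — Power factor: PF = cos(φ) = Re(Z)/|Z| = 0.2484/6.185 = 0.04016.
Step 5 — Type: Im(Z) = -6.18 ⇒ leading (phase φ = -87.7°).

PF = 0.04016 (leading, φ = -87.7°)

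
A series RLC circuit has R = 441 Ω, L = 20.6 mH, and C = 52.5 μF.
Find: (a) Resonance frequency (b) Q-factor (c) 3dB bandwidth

Step 1 — Resonance: ω₀ = 1/√(LC) = 1/√(0.0206·5.25e-05) = 961.6 rad/s.
Step 2 — f₀ = ω₀/(2π) = 153 Hz.
Step 3 — Series Q: Q = ω₀L/R = 961.6·0.0206/441 = 0.04492.
Step 4 — Bandwidth: Δω = ω₀/Q = 2.141e+04 rad/s; BW = Δω/(2π) = 3407 Hz.

(a) f₀ = 153 Hz  (b) Q = 0.04492  (c) BW = 3407 Hz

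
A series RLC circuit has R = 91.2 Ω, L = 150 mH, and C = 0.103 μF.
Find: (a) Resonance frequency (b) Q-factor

Step 1 — Resonance condition Im(Z)=0 gives ω₀ = 1/√(LC).
Step 2 — ω₀ = 1/√(0.15·1.03e-07) = 8045 rad/s.
Step 3 — f₀ = ω₀/(2π) = 1280 Hz.
Step 4 — Series Q: Q = ω₀L/R = 8045·0.15/91.2 = 13.23.

(a) f₀ = 1280 Hz  (b) Q = 13.23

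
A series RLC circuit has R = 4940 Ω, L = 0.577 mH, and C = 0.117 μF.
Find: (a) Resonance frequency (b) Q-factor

Step 1 — Resonance condition Im(Z)=0 gives ω₀ = 1/√(LC).
Step 2 — ω₀ = 1/√(0.000577·1.17e-07) = 1.217e+05 rad/s.
Step 3 — f₀ = ω₀/(2π) = 1.937e+04 Hz.
Step 4 — Series Q: Q = ω₀L/R = 1.217e+05·0.000577/4940 = 0.01422.

(a) f₀ = 1.937e+04 Hz  (b) Q = 0.01422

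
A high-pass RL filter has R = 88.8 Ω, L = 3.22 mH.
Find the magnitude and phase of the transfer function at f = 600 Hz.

Step 1 — Angular frequency: ω = 2π·600 = 3770 rad/s.
Step 2 — Transfer function: H(jω) = jωL/(R + jωL).
Step 3 — Numerator jωL = j·12.14; denominator R + jωL = 88.8 + j12.14.
Step 4 — H = 0.01834 + j0.1342.
Step 5 — Magnitude: |H| = 0.1354 (-17.4 dB); phase: φ = 82.2°.

|H| = 0.1354 (-17.4 dB), φ = 82.2°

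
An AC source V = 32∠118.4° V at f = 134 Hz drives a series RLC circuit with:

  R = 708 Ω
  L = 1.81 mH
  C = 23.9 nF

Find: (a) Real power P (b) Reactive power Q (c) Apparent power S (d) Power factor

Step 1 — Angular frequency: ω = 2π·f = 2π·134 = 841.9 rad/s.
Step 2 — Component impedances:
  R: Z = R = 708 Ω
  L: Z = jωL = j·841.9·0.00181 = 0 + j1.524 Ω
  C: Z = 1/(jωC) = -j/(ω·C) = 0 - j4.97e+04 Ω
Step 3 — Series combination: Z_total = R + L + C = 708 - j4.969e+04 Ω = 4.97e+04∠-89.2° Ω.
Step 4 — Source phasor: V = 32∠118.4° V = -15.22 + j28.15 V.
Step 5 — Current: I = V / Z = -0.0005707 - j0.0002981 A = 0.0006439∠-152.4° A.
Step 6 — Complex power: S = V·I* = 0.0002935 - j0.0206 VA.
Step 7 — Real power: P = Re(S) = 0.0002935 W.
Step 8 — Reactive power: Q = Im(S) = -0.0206 VAR.
Step 9 — Apparent power: |S| = 0.0206 VA.
Step 10 — Power factor: PF = P/|S| = 0.01425 (leading).

(a) P = 0.0002935 W  (b) Q = -0.0206 VAR  (c) S = 0.0206 VA  (d) PF = 0.01425 (leading)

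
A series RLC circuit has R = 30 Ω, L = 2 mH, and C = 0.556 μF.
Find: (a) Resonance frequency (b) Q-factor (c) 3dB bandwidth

Step 1 — Resonance: ω₀ = 1/√(LC) = 1/√(0.002·5.56e-07) = 2.999e+04 rad/s.
Step 2 — f₀ = ω₀/(2π) = 4773 Hz.
Step 3 — Series Q: Q = ω₀L/R = 2.999e+04·0.002/30 = 1.999.
Step 4 — Bandwidth: Δω = ω₀/Q = 1.5e+04 rad/s; BW = Δω/(2π) = 2387 Hz.

(a) f₀ = 4773 Hz  (b) Q = 1.999  (c) BW = 2387 Hz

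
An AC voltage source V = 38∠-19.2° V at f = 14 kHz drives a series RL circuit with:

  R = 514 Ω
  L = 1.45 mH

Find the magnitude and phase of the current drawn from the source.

Step 1 — Angular frequency: ω = 2π·f = 2π·1.4e+04 = 8.796e+04 rad/s.
Step 2 — Component impedances:
  R: Z = R = 514 Ω
  L: Z = jωL = j·8.796e+04·0.00145 = 0 + j127.5 Ω
Step 3 — Series combination: Z_total = R + L = 514 + j127.5 Ω = 529.6∠13.9° Ω.
Step 4 — Source phasor: V = 38∠-19.2° V = 35.89 - j12.5 V.
Step 5 — Ohm's law: I = V / Z_total = (35.89 - j12.5) / (514 + j127.5) = 0.06008 - j0.03922 A.
Step 6 — Convert to polar: |I| = 0.07175 A, ∠I = -33.1°.

I = 0.07175∠-33.1° A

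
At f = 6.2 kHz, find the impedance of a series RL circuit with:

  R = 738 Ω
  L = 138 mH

Step 1 — Angular frequency: ω = 2π·f = 2π·6200 = 3.896e+04 rad/s.
Step 2 — Component impedances:
  R: Z = R = 738 Ω
  L: Z = jωL = j·3.896e+04·0.138 = 0 + j5376 Ω
Step 3 — Series combination: Z_total = R + L = 738 + j5376 Ω = 5426∠82.2° Ω.

Z = 738 + j5376 Ω = 5426∠82.2° Ω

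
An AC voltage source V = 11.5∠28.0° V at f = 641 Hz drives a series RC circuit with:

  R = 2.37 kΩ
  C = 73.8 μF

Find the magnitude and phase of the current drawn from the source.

Step 1 — Angular frequency: ω = 2π·f = 2π·641 = 4028 rad/s.
Step 2 — Component impedances:
  R: Z = R = 2370 Ω
  C: Z = 1/(jωC) = -j/(ω·C) = 0 - j3.364 Ω
Step 3 — Series combination: Z_total = R + C = 2370 - j3.364 Ω = 2370∠-0.1° Ω.
Step 4 — Source phasor: V = 11.5∠28.0° V = 10.15 + j5.399 V.
Step 5 — Ohm's law: I = V / Z_total = (10.15 + j5.399) / (2370 - j3.364) = 0.004281 + j0.002284 A.
Step 6 — Convert to polar: |I| = 0.004852 A, ∠I = 28.1°.

I = 0.004852∠28.1° A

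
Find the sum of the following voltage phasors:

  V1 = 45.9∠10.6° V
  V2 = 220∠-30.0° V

Step 1 — Convert each phasor to rectangular form:
  V1 = 45.9·(cos(10.6°) + j·sin(10.6°)) = 45.12 + j8.443 V
  V2 = 220·(cos(-30.0°) + j·sin(-30.0°)) = 190.5 - j110 V
Step 2 — Sum components: V_total = 235.6 - j101.6 V.
Step 3 — Convert to polar: |V_total| = 256.6 V, ∠V_total = -23.3°.

V_total = 256.6∠-23.3° V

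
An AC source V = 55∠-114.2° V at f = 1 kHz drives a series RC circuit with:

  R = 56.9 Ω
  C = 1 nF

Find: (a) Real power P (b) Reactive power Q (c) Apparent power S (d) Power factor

Step 1 — Angular frequency: ω = 2π·f = 2π·1000 = 6283 rad/s.
Step 2 — Component impedances:
  R: Z = R = 56.9 Ω
  C: Z = 1/(jωC) = -j/(ω·C) = 0 - j1.592e+05 Ω
Step 3 — Series combination: Z_total = R + C = 56.9 - j1.592e+05 Ω = 1.592e+05∠-90.0° Ω.
Step 4 — Source phasor: V = 55∠-114.2° V = -22.55 - j50.17 V.
Step 5 — Current: I = V / Z = 0.0003152 - j0.0001418 A = 0.0003456∠-24.2° A.
Step 6 — Complex power: S = V·I* = 6.795e-06 - j0.01901 VA.
Step 7 — Real power: P = Re(S) = 6.795e-06 W.
Step 8 — Reactive power: Q = Im(S) = -0.01901 VAR.
Step 9 — Apparent power: |S| = 0.01901 VA.
Step 10 — Power factor: PF = P/|S| = 0.0003575 (leading).

(a) P = 6.795e-06 W  (b) Q = -0.01901 VAR  (c) S = 0.01901 VA  (d) PF = 0.0003575 (leading)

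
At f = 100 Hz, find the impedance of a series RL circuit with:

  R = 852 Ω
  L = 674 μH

Step 1 — Angular frequency: ω = 2π·f = 2π·100 = 628.3 rad/s.
Step 2 — Component impedances:
  R: Z = R = 852 Ω
  L: Z = jωL = j·628.3·0.000674 = 0 + j0.4235 Ω
Step 3 — Series combination: Z_total = R + L = 852 + j0.4235 Ω = 852∠0.0° Ω.

Z = 852 + j0.4235 Ω = 852∠0.0° Ω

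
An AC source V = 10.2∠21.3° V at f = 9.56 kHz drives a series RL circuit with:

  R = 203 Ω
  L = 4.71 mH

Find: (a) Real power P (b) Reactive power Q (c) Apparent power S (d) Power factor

Step 1 — Angular frequency: ω = 2π·f = 2π·9560 = 6.007e+04 rad/s.
Step 2 — Component impedances:
  R: Z = R = 203 Ω
  L: Z = jωL = j·6.007e+04·0.00471 = 0 + j282.9 Ω
Step 3 — Series combination: Z_total = R + L = 203 + j282.9 Ω = 348.2∠54.3° Ω.
Step 4 — Source phasor: V = 10.2∠21.3° V = 9.503 + j3.705 V.
Step 5 — Current: I = V / Z = 0.02456 - j0.01597 A = 0.02929∠-33.0° A.
Step 6 — Complex power: S = V·I* = 0.1742 + j0.2428 VA.
Step 7 — Real power: P = Re(S) = 0.1742 W.
Step 8 — Reactive power: Q = Im(S) = 0.2428 VAR.
Step 9 — Apparent power: |S| = 0.2988 VA.
Step 10 — Power factor: PF = P/|S| = 0.583 (lagging).

(a) P = 0.1742 W  (b) Q = 0.2428 VAR  (c) S = 0.2988 VA  (d) PF = 0.583 (lagging)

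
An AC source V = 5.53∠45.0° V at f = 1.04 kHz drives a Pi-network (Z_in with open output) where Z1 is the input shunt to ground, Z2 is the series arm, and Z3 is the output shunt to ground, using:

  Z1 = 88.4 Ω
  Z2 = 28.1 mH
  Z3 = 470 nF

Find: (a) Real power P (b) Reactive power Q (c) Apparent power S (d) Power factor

Step 1 — Angular frequency: ω = 2π·f = 2π·1040 = 6535 rad/s.
Step 2 — Component impedances:
  Z1: Z = R = 88.4 Ω
  Z2: Z = jωL = j·6535·0.0281 = 0 + j183.6 Ω
  Z3: Z = 1/(jωC) = -j/(ω·C) = 0 - j325.6 Ω
Step 3 — With open output, the series arm Z2 and the output shunt Z3 appear in series to ground: Z2 + Z3 = 0 - j142 Ω.
Step 4 — Parallel with input shunt Z1: Z_in = Z1 || (Z2 + Z3) = 63.71 - j39.66 Ω = 75.04∠-31.9° Ω.
Step 5 — Source phasor: V = 5.53∠45.0° V = 3.91 + j3.91 V.
Step 6 — Current: I = V / Z = 0.01669 + j0.07177 A = 0.07369∠76.9° A.
Step 7 — Complex power: S = V·I* = 0.3459 - j0.2154 VA.
Step 8 — Real power: P = Re(S) = 0.3459 W.
Step 9 — Reactive power: Q = Im(S) = -0.2154 VAR.
Step 10 — Apparent power: |S| = 0.4075 VA.
Step 11 — Power factor: PF = P/|S| = 0.8489 (leading).

(a) P = 0.3459 W  (b) Q = -0.2154 VAR  (c) S = 0.4075 VA  (d) PF = 0.8489 (leading)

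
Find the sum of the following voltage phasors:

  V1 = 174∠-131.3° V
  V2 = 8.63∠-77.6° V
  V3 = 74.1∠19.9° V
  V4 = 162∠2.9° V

Step 1 — Convert each phasor to rectangular form:
  V1 = 174·(cos(-131.3°) + j·sin(-131.3°)) = -114.8 - j130.7 V
  V2 = 8.63·(cos(-77.6°) + j·sin(-77.6°)) = 1.853 - j8.429 V
  V3 = 74.1·(cos(19.9°) + j·sin(19.9°)) = 69.68 + j25.22 V
  V4 = 162·(cos(2.9°) + j·sin(2.9°)) = 161.8 + j8.196 V
Step 2 — Sum components: V_total = 118.5 - j105.7 V.
Step 3 — Convert to polar: |V_total| = 158.8 V, ∠V_total = -41.7°.

V_total = 158.8∠-41.7° V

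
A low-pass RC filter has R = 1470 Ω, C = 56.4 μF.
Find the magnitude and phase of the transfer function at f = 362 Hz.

Step 1 — Angular frequency: ω = 2π·362 = 2275 rad/s.
Step 2 — Transfer function: H(jω) = 1/(1 + jωRC).
Step 3 — Denominator: 1 + jωRC = 1 + j·2275·1470·5.64e-05 = 1 + j188.6.
Step 4 — H = 2.812e-05 - j0.005303.
Step 5 — Magnitude: |H| = 0.005303 (-45.5 dB); phase: φ = -89.7°.

|H| = 0.005303 (-45.5 dB), φ = -89.7°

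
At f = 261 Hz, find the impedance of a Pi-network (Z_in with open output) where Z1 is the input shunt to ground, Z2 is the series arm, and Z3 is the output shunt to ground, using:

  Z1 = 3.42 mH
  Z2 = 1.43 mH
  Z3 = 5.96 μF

Step 1 — Angular frequency: ω = 2π·f = 2π·261 = 1640 rad/s.
Step 2 — Component impedances:
  Z1: Z = jωL = j·1640·0.00342 = 0 + j5.608 Ω
  Z2: Z = jωL = j·1640·0.00143 = 0 + j2.345 Ω
  Z3: Z = 1/(jωC) = -j/(ω·C) = 0 - j102.3 Ω
Step 3 — With open output, the series arm Z2 and the output shunt Z3 appear in series to ground: Z2 + Z3 = 0 - j99.97 Ω.
Step 4 — Parallel with input shunt Z1: Z_in = Z1 || (Z2 + Z3) = 0 + j5.942 Ω = 5.942∠90.0° Ω.

Z = 0 + j5.942 Ω = 5.942∠90.0° Ω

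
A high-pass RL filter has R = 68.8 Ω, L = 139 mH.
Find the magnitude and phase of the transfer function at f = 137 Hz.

Step 1 — Angular frequency: ω = 2π·137 = 860.8 rad/s.
Step 2 — Transfer function: H(jω) = jωL/(R + jωL).
Step 3 — Numerator jωL = j·119.7; denominator R + jωL = 68.8 + j119.7.
Step 4 — H = 0.7515 + j0.4321.
Step 5 — Magnitude: |H| = 0.8669 (-1.2 dB); phase: φ = 29.9°.

|H| = 0.8669 (-1.2 dB), φ = 29.9°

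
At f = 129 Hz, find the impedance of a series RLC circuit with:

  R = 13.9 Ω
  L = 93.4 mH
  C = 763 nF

Step 1 — Angular frequency: ω = 2π·f = 2π·129 = 810.5 rad/s.
Step 2 — Component impedances:
  R: Z = R = 13.9 Ω
  L: Z = jωL = j·810.5·0.0934 = 0 + j75.7 Ω
  C: Z = 1/(jωC) = -j/(ω·C) = 0 - j1617 Ω
Step 3 — Series combination: Z_total = R + L + C = 13.9 - j1541 Ω = 1541∠-89.5° Ω.

Z = 13.9 - j1541 Ω = 1541∠-89.5° Ω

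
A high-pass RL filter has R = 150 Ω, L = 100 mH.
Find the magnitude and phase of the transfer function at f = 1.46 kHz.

Step 1 — Angular frequency: ω = 2π·1460 = 9173 rad/s.
Step 2 — Transfer function: H(jω) = jωL/(R + jωL).
Step 3 — Numerator jωL = j·917.3; denominator R + jωL = 150 + j917.3.
Step 4 — H = 0.974 + j0.1593.
Step 5 — Magnitude: |H| = 0.9869 (-0.1 dB); phase: φ = 9.3°.

|H| = 0.9869 (-0.1 dB), φ = 9.3°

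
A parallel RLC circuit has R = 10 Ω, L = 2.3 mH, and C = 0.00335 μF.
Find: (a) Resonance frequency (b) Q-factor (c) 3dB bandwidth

Step 1 — Resonance: ω₀ = 1/√(LC) = 1/√(0.0023·3.35e-09) = 3.603e+05 rad/s.
Step 2 — f₀ = ω₀/(2π) = 5.734e+04 Hz.
Step 3 — Parallel Q: Q = R/(ω₀L) = 10/(3.603e+05·0.0023) = 0.01207.
Step 4 — Bandwidth: Δω = ω₀/Q = 2.985e+07 rad/s; BW = Δω/(2π) = 4.751e+06 Hz.

(a) f₀ = 5.734e+04 Hz  (b) Q = 0.01207  (c) BW = 4.751e+06 Hz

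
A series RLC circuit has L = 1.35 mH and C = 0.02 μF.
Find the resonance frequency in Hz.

Step 1 — Resonance condition Im(Z)=0 gives ω₀ = 1/√(LC).
Step 2 — ω₀ = 1/√(0.00135·2e-08) = 1.925e+05 rad/s.
Step 3 — f₀ = ω₀/(2π) = 3.063e+04 Hz.

f₀ = 3.063e+04 Hz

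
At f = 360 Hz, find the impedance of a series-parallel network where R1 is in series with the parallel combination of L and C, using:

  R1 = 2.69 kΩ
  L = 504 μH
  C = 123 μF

Step 1 — Angular frequency: ω = 2π·f = 2π·360 = 2262 rad/s.
Step 2 — Component impedances:
  R1: Z = R = 2690 Ω
  L: Z = jωL = j·2262·0.000504 = 0 + j1.14 Ω
  C: Z = 1/(jωC) = -j/(ω·C) = 0 - j3.594 Ω
Step 3 — Parallel branch: L || C = 1/(1/L + 1/C) = 0 + j1.67 Ω.
Step 4 — Series with R1: Z_total = R1 + (L || C) = 2690 + j1.67 Ω = 2690∠0.0° Ω.

Z = 2690 + j1.67 Ω = 2690∠0.0° Ω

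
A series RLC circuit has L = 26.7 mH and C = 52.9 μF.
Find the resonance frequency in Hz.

Step 1 — Resonance condition Im(Z)=0 gives ω₀ = 1/√(LC).
Step 2 — ω₀ = 1/√(0.0267·5.29e-05) = 841.4 rad/s.
Step 3 — f₀ = ω₀/(2π) = 133.9 Hz.

f₀ = 133.9 Hz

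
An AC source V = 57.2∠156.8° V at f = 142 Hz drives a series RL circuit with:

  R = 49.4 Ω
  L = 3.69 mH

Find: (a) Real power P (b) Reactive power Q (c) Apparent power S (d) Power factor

Step 1 — Angular frequency: ω = 2π·f = 2π·142 = 892.2 rad/s.
Step 2 — Component impedances:
  R: Z = R = 49.4 Ω
  L: Z = jωL = j·892.2·0.00369 = 0 + j3.292 Ω
Step 3 — Series combination: Z_total = R + L = 49.4 + j3.292 Ω = 49.51∠3.8° Ω.
Step 4 — Source phasor: V = 57.2∠156.8° V = -52.57 + j22.53 V.
Step 5 — Current: I = V / Z = -1.029 + j0.5247 A = 1.155∠153.0° A.
Step 6 — Complex power: S = V·I* = 65.94 + j4.394 VA.
Step 7 — Real power: P = Re(S) = 65.94 W.
Step 8 — Reactive power: Q = Im(S) = 4.394 VAR.
Step 9 — Apparent power: |S| = 66.08 VA.
Step 10 — Power factor: PF = P/|S| = 0.9978 (lagging).

(a) P = 65.94 W  (b) Q = 4.394 VAR  (c) S = 66.08 VA  (d) PF = 0.9978 (lagging)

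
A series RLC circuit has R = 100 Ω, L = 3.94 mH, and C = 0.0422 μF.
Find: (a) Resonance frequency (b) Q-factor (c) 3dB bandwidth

Step 1 — Resonance: ω₀ = 1/√(LC) = 1/√(0.00394·4.22e-08) = 7.755e+04 rad/s.
Step 2 — f₀ = ω₀/(2π) = 1.234e+04 Hz.
Step 3 — Series Q: Q = ω₀L/R = 7.755e+04·0.00394/100 = 3.056.
Step 4 — Bandwidth: Δω = ω₀/Q = 2.538e+04 rad/s; BW = Δω/(2π) = 4039 Hz.

(a) f₀ = 1.234e+04 Hz  (b) Q = 3.056  (c) BW = 4039 Hz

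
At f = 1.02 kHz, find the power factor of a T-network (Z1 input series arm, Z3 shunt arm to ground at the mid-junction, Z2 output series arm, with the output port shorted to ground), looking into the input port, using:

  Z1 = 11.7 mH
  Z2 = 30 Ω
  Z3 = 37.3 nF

Step 1 — Angular frequency: ω = 2π·f = 2π·1020 = 6409 rad/s.
Step 2 — Component impedances:
  Z1: Z = jωL = j·6409·0.0117 = 0 + j74.98 Ω
  Z2: Z = R = 30 Ω
  Z3: Z = 1/(jωC) = -j/(ω·C) = 0 - j4183 Ω
Step 3 — With the output port shorted to ground, the output series arm Z2 runs from the junction to ground; the shunt arm Z3 also runs from the junction to ground. They appear in parallel: Z3 || Z2 = 30 - j0.2151 Ω.
Step 4 — Series with input arm Z1: Z_in = Z1 + (Z3 || Z2) = 30 + j74.77 Ω = 80.56∠68.1° Ω.
Step 5 — Power factor: PF = cos(φ) = Re(Z)/|Z| = 30/80.56 = 0.3724.
Step 6 — Type: Im(Z) = 74.77 ⇒ lagging (phase φ = 68.1°).

PF = 0.3724 (lagging, φ = 68.1°)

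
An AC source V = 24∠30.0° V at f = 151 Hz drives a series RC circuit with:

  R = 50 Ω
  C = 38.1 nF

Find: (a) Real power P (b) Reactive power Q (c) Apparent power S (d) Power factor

Step 1 — Angular frequency: ω = 2π·f = 2π·151 = 948.8 rad/s.
Step 2 — Component impedances:
  R: Z = R = 50 Ω
  C: Z = 1/(jωC) = -j/(ω·C) = 0 - j2.766e+04 Ω
Step 3 — Series combination: Z_total = R + C = 50 - j2.766e+04 Ω = 2.766e+04∠-89.9° Ω.
Step 4 — Source phasor: V = 24∠30.0° V = 20.78 + j12 V.
Step 5 — Current: I = V / Z = -0.0004324 + j0.0007521 A = 0.0008675∠119.9° A.
Step 6 — Complex power: S = V·I* = 3.763e-05 - j0.02082 VA.
Step 7 — Real power: P = Re(S) = 3.763e-05 W.
Step 8 — Reactive power: Q = Im(S) = -0.02082 VAR.
Step 9 — Apparent power: |S| = 0.02082 VA.
Step 10 — Power factor: PF = P/|S| = 0.001807 (leading).

(a) P = 3.763e-05 W  (b) Q = -0.02082 VAR  (c) S = 0.02082 VA  (d) PF = 0.001807 (leading)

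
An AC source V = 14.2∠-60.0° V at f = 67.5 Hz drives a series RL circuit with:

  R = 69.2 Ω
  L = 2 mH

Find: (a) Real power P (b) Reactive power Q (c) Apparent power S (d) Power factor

Step 1 — Angular frequency: ω = 2π·f = 2π·67.5 = 424.1 rad/s.
Step 2 — Component impedances:
  R: Z = R = 69.2 Ω
  L: Z = jωL = j·424.1·0.002 = 0 + j0.8482 Ω
Step 3 — Series combination: Z_total = R + L = 69.2 + j0.8482 Ω = 69.21∠0.7° Ω.
Step 4 — Source phasor: V = 14.2∠-60.0° V = 7.1 - j12.3 V.
Step 5 — Current: I = V / Z = 0.1004 - j0.1789 A = 0.2052∠-60.7° A.
Step 6 — Complex power: S = V·I* = 2.913 + j0.03571 VA.
Step 7 — Real power: P = Re(S) = 2.913 W.
Step 8 — Reactive power: Q = Im(S) = 0.03571 VAR.
Step 9 — Apparent power: |S| = 2.914 VA.
Step 10 — Power factor: PF = P/|S| = 0.9999 (lagging).

(a) P = 2.913 W  (b) Q = 0.03571 VAR  (c) S = 2.914 VA  (d) PF = 0.9999 (lagging)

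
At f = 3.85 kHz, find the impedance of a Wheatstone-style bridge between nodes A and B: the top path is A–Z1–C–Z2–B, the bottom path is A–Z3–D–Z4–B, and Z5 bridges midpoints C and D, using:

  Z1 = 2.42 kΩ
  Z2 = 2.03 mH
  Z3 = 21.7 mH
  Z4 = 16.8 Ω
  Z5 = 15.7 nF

Step 1 — Angular frequency: ω = 2π·f = 2π·3850 = 2.419e+04 rad/s.
Step 2 — Component impedances:
  Z1: Z = R = 2420 Ω
  Z2: Z = jωL = j·2.419e+04·0.00203 = 0 + j49.11 Ω
  Z3: Z = jωL = j·2.419e+04·0.0217 = 0 + j524.9 Ω
  Z4: Z = R = 16.8 Ω
  Z5: Z = 1/(jωC) = -j/(ω·C) = 0 - j2633 Ω
Step 3 — Bridge requires nodal analysis (the Z5 bridge couples midpoints C and D, so the two paths cannot be reduced to a simple series/parallel combination). Setting node B to ground and injecting 1 A at node A, the 3-node admittance system at A, C, D solves to V_A = Z_AB = 122.1 + j492.6 Ω = 507.5∠76.1° Ω.

Z = 122.1 + j492.6 Ω = 507.5∠76.1° Ω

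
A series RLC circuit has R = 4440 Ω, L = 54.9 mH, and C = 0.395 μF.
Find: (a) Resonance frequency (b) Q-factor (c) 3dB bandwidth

Step 1 — Resonance condition Im(Z)=0 gives ω₀ = 1/√(LC).
Step 2 — ω₀ = 1/√(0.0549·3.95e-07) = 6791 rad/s.
Step 3 — f₀ = ω₀/(2π) = 1081 Hz.
Step 4 — Series Q: Q = ω₀L/R = 6791·0.0549/4440 = 0.08397.
Step 5 — 3dB bandwidth: Δω = ω₀/Q = 8.087e+04 rad/s; BW = Δω/(2π) = 1.287e+04 Hz.

(a) f₀ = 1081 Hz  (b) Q = 0.08397  (c) BW = 1.287e+04 Hz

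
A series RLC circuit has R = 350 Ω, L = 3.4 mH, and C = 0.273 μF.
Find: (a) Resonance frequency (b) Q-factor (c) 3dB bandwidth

Step 1 — Resonance condition Im(Z)=0 gives ω₀ = 1/√(LC).
Step 2 — ω₀ = 1/√(0.0034·2.73e-07) = 3.282e+04 rad/s.
Step 3 — f₀ = ω₀/(2π) = 5224 Hz.
Step 4 — Series Q: Q = ω₀L/R = 3.282e+04·0.0034/350 = 0.3189.
Step 5 — 3dB bandwidth: Δω = ω₀/Q = 1.029e+05 rad/s; BW = Δω/(2π) = 1.638e+04 Hz.

(a) f₀ = 5224 Hz  (b) Q = 0.3189  (c) BW = 1.638e+04 Hz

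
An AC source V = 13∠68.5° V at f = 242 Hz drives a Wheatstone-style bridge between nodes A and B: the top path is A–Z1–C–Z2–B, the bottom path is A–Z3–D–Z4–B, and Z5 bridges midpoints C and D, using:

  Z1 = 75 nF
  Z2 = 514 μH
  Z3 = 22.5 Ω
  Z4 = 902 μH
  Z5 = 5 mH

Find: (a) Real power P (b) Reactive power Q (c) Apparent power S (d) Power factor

Step 1 — Angular frequency: ω = 2π·f = 2π·242 = 1521 rad/s.
Step 2 — Component impedances:
  Z1: Z = 1/(jωC) = -j/(ω·C) = 0 - j8769 Ω
  Z2: Z = jωL = j·1521·0.000514 = 0 + j0.7816 Ω
  Z3: Z = R = 22.5 Ω
  Z4: Z = jωL = j·1521·0.000902 = 0 + j1.372 Ω
  Z5: Z = jωL = j·1521·0.005 = 0 + j7.603 Ω
Step 3 — Bridge requires nodal analysis (the Z5 bridge couples midpoints C and D, so the two paths cannot be reduced to a simple series/parallel combination). Setting node B to ground and injecting 1 A at node A, the 3-node admittance system at A, C, D solves to V_A = Z_AB = 22.51 + j1.121 Ω = 22.53∠2.9° Ω.
Step 4 — Source phasor: V = 13∠68.5° V = 4.765 + j12.1 V.
Step 5 — Current: I = V / Z = 0.2379 + j0.5256 A = 0.5769∠65.6° A.
Step 6 — Complex power: S = V·I* = 7.491 + j0.3731 VA.
Step 7 — Real power: P = Re(S) = 7.491 W.
Step 8 — Reactive power: Q = Im(S) = 0.3731 VAR.
Step 9 — Apparent power: |S| = 7.5 VA.
Step 10 — Power factor: PF = P/|S| = 0.9988 (lagging).

(a) P = 7.491 W  (b) Q = 0.3731 VAR  (c) S = 7.5 VA  (d) PF = 0.9988 (lagging)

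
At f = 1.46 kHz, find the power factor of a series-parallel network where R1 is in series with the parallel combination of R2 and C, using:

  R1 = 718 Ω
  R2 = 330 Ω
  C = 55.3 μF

Step 1 — Angular frequency: ω = 2π·f = 2π·1460 = 9173 rad/s.
Step 2 — Component impedances:
  R1: Z = R = 718 Ω
  R2: Z = R = 330 Ω
  C: Z = 1/(jωC) = -j/(ω·C) = 0 - j1.971 Ω
Step 3 — Parallel branch: R2 || C = 1/(1/R2 + 1/C) = 0.01177 - j1.971 Ω.
Step 4 — Series with R1: Z_total = R1 + (R2 || C) = 718 - j1.971 Ω = 718∠-0.2° Ω.
Step 5 — Power factor: PF = cos(φ) = Re(Z)/|Z| = 718/718 = 1.
Step 6 — Type: Im(Z) = -1.971 ⇒ leading (phase φ = -0.2°).

PF = 1 (leading, φ = -0.2°)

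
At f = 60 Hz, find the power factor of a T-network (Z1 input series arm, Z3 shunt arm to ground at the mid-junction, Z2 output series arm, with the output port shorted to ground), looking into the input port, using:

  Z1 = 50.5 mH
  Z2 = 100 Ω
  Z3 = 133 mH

Step 1 — Angular frequency: ω = 2π·f = 2π·60 = 377 rad/s.
Step 2 — Component impedances:
  Z1: Z = jωL = j·377·0.0505 = 0 + j19.04 Ω
  Z2: Z = R = 100 Ω
  Z3: Z = jωL = j·377·0.133 = 0 + j50.14 Ω
Step 3 — With the output port shorted to ground, the output series arm Z2 runs from the junction to ground; the shunt arm Z3 also runs from the junction to ground. They appear in parallel: Z3 || Z2 = 20.09 + j40.07 Ω.
Step 4 — Series with input arm Z1: Z_in = Z1 + (Z3 || Z2) = 20.09 + j59.11 Ω = 62.43∠71.2° Ω.
Step 5 — Power factor: PF = cos(φ) = Re(Z)/|Z| = 20.09/62.43 = 0.3218.
Step 6 — Type: Im(Z) = 59.11 ⇒ lagging (phase φ = 71.2°).

PF = 0.3218 (lagging, φ = 71.2°)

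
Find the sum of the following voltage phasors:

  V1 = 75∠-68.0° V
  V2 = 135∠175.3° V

Step 1 — Convert each phasor to rectangular form:
  V1 = 75·(cos(-68.0°) + j·sin(-68.0°)) = 28.1 - j69.54 V
  V2 = 135·(cos(175.3°) + j·sin(175.3°)) = -134.5 + j11.06 V
Step 2 — Sum components: V_total = -106.5 - j58.48 V.
Step 3 — Convert to polar: |V_total| = 121.5 V, ∠V_total = -151.2°.

V_total = 121.5∠-151.2° V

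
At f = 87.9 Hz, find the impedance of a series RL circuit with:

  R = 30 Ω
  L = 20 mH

Step 1 — Angular frequency: ω = 2π·f = 2π·87.9 = 552.3 rad/s.
Step 2 — Component impedances:
  R: Z = R = 30 Ω
  L: Z = jωL = j·552.3·0.02 = 0 + j11.05 Ω
Step 3 — Series combination: Z_total = R + L = 30 + j11.05 Ω = 31.97∠20.2° Ω.

Z = 30 + j11.05 Ω = 31.97∠20.2° Ω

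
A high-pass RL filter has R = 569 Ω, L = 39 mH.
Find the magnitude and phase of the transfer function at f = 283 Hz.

Step 1 — Angular frequency: ω = 2π·283 = 1778 rad/s.
Step 2 — Transfer function: H(jω) = jωL/(R + jωL).
Step 3 — Numerator jωL = j·69.35; denominator R + jωL = 569 + j69.35.
Step 4 — H = 0.01464 + j0.1201.
Step 5 — Magnitude: |H| = 0.121 (-18.3 dB); phase: φ = 83.1°.

|H| = 0.121 (-18.3 dB), φ = 83.1°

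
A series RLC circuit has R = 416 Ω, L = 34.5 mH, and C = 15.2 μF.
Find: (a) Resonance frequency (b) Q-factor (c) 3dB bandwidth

Step 1 — Resonance: ω₀ = 1/√(LC) = 1/√(0.0345·1.52e-05) = 1381 rad/s.
Step 2 — f₀ = ω₀/(2π) = 219.8 Hz.
Step 3 — Series Q: Q = ω₀L/R = 1381·0.0345/416 = 0.1145.
Step 4 — Bandwidth: Δω = ω₀/Q = 1.206e+04 rad/s; BW = Δω/(2π) = 1919 Hz.

(a) f₀ = 219.8 Hz  (b) Q = 0.1145  (c) BW = 1919 Hz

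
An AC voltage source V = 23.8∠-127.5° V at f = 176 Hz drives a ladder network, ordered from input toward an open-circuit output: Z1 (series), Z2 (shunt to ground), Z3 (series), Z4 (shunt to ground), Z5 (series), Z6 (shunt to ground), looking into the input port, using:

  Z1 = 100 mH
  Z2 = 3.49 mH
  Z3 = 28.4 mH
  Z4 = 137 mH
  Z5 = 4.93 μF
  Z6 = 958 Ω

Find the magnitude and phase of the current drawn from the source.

Step 1 — Angular frequency: ω = 2π·f = 2π·176 = 1106 rad/s.
Step 2 — Component impedances:
  Z1: Z = jωL = j·1106·0.1 = 0 + j110.6 Ω
  Z2: Z = jωL = j·1106·0.00349 = 0 + j3.859 Ω
  Z3: Z = jωL = j·1106·0.0284 = 0 + j31.41 Ω
  Z4: Z = jωL = j·1106·0.137 = 0 + j151.5 Ω
  Z5: Z = 1/(jωC) = -j/(ω·C) = 0 - j183.4 Ω
  Z6: Z = R = 958 Ω
Step 3 — Ladder network (open output): work backward from the far end, alternating series and parallel combinations. Z_in = 0.00997 + j114.4 Ω = 114.4∠90.0° Ω.
Step 4 — Source phasor: V = 23.8∠-127.5° V = -14.49 - j18.88 V.
Step 5 — Ohm's law: I = V / Z_total = (-14.49 - j18.88) / (0.00997 + j114.4) = -0.1651 + j0.1267 A.
Step 6 — Convert to polar: |I| = 0.2081 A, ∠I = 142.5°.

I = 0.2081∠142.5° A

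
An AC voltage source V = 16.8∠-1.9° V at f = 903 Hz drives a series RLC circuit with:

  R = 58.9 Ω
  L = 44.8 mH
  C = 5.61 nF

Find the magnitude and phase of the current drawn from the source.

Step 1 — Angular frequency: ω = 2π·f = 2π·903 = 5674 rad/s.
Step 2 — Component impedances:
  R: Z = R = 58.9 Ω
  L: Z = jωL = j·5674·0.0448 = 0 + j254.2 Ω
  C: Z = 1/(jωC) = -j/(ω·C) = 0 - j3.142e+04 Ω
Step 3 — Series combination: Z_total = R + L + C = 58.9 - j3.116e+04 Ω = 3.116e+04∠-89.9° Ω.
Step 4 — Source phasor: V = 16.8∠-1.9° V = 16.79 - j0.557 V.
Step 5 — Ohm's law: I = V / Z_total = (16.79 - j0.557) / (58.9 - j3.116e+04) = 1.889e-05 + j0.0005388 A.
Step 6 — Convert to polar: |I| = 0.0005391 A, ∠I = 88.0°.

I = 0.0005391∠88.0° A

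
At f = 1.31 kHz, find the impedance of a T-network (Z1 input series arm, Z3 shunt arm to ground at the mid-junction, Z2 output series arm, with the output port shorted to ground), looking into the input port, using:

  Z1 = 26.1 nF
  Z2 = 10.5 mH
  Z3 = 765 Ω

Step 1 — Angular frequency: ω = 2π·f = 2π·1310 = 8231 rad/s.
Step 2 — Component impedances:
  Z1: Z = 1/(jωC) = -j/(ω·C) = 0 - j4655 Ω
  Z2: Z = jωL = j·8231·0.0105 = 0 + j86.43 Ω
  Z3: Z = R = 765 Ω
Step 3 — With the output port shorted to ground, the output series arm Z2 runs from the junction to ground; the shunt arm Z3 also runs from the junction to ground. They appear in parallel: Z3 || Z2 = 9.641 + j85.34 Ω.
Step 4 — Series with input arm Z1: Z_in = Z1 + (Z3 || Z2) = 9.641 - j4570 Ω = 4570∠-89.9° Ω.

Z = 9.641 - j4570 Ω = 4570∠-89.9° Ω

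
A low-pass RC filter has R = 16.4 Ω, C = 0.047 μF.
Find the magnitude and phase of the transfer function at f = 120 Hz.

Step 1 — Angular frequency: ω = 2π·120 = 754 rad/s.
Step 2 — Transfer function: H(jω) = 1/(1 + jωRC).
Step 3 — Denominator: 1 + jωRC = 1 + j·754·16.4·4.7e-08 = 1 + j0.0005812.
Step 4 — H = 1 - j0.0005812.
Step 5 — Magnitude: |H| = 1 (-0.0 dB); phase: φ = -0.0°.

|H| = 1 (-0.0 dB), φ = -0.0°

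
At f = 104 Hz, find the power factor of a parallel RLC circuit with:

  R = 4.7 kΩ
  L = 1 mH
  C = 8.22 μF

Step 1 — Angular frequency: ω = 2π·f = 2π·104 = 653.5 rad/s.
Step 2 — Component impedances:
  R: Z = R = 4700 Ω
  L: Z = jωL = j·653.5·0.001 = 0 + j0.6535 Ω
  C: Z = 1/(jωC) = -j/(ω·C) = 0 - j186.2 Ω
Step 3 — Parallel combination: 1/Z_total = 1/R + 1/L + 1/C; Z_total = 9.149e-05 + j0.6558 Ω = 0.6558∠90.0° Ω.
Step 4 — Power factor: PF = cos(φ) = Re(Z)/|Z| = 9.149e-05/0.6558 = 0.0001395.
Step 5 — Type: Im(Z) = 0.6558 ⇒ lagging (phase φ = 90.0°).

PF = 0.0001395 (lagging, φ = 90.0°)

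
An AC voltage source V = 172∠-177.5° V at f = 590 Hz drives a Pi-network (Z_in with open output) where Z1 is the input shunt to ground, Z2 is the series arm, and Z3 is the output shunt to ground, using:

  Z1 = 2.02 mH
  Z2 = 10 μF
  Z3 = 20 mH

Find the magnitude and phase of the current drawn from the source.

Step 1 — Angular frequency: ω = 2π·f = 2π·590 = 3707 rad/s.
Step 2 — Component impedances:
  Z1: Z = jωL = j·3707·0.00202 = 0 + j7.488 Ω
  Z2: Z = 1/(jωC) = -j/(ω·C) = 0 - j26.98 Ω
  Z3: Z = jωL = j·3707·0.02 = 0 + j74.14 Ω
Step 3 — With open output, the series arm Z2 and the output shunt Z3 appear in series to ground: Z2 + Z3 = 0 + j47.17 Ω.
Step 4 — Parallel with input shunt Z1: Z_in = Z1 || (Z2 + Z3) = 0 + j6.462 Ω = 6.462∠90.0° Ω.
Step 5 — Source phasor: V = 172∠-177.5° V = -171.8 - j7.503 V.
Step 6 — Ohm's law: I = V / Z_total = (-171.8 - j7.503) / (0 + j6.462) = -1.161 + j26.59 A.
Step 7 — Convert to polar: |I| = 26.62 A, ∠I = 92.5°.

I = 26.62∠92.5° A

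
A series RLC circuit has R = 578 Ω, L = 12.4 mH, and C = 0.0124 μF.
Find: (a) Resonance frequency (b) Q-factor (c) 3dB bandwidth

Step 1 — Resonance condition Im(Z)=0 gives ω₀ = 1/√(LC).
Step 2 — ω₀ = 1/√(0.0124·1.24e-08) = 8.065e+04 rad/s.
Step 3 — f₀ = ω₀/(2π) = 1.284e+04 Hz.
Step 4 — Series Q: Q = ω₀L/R = 8.065e+04·0.0124/578 = 1.73.
Step 5 — 3dB bandwidth: Δω = ω₀/Q = 4.661e+04 rad/s; BW = Δω/(2π) = 7419 Hz.

(a) f₀ = 1.284e+04 Hz  (b) Q = 1.73  (c) BW = 7419 Hz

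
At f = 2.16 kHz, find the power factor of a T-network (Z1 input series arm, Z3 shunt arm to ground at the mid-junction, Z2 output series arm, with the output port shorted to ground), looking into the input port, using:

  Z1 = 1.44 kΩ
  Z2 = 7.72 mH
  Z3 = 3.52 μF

Step 1 — Angular frequency: ω = 2π·f = 2π·2160 = 1.357e+04 rad/s.
Step 2 — Component impedances:
  Z1: Z = R = 1440 Ω
  Z2: Z = jωL = j·1.357e+04·0.00772 = 0 + j104.8 Ω
  Z3: Z = 1/(jωC) = -j/(ω·C) = 0 - j20.93 Ω
Step 3 — With the output port shorted to ground, the output series arm Z2 runs from the junction to ground; the shunt arm Z3 also runs from the junction to ground. They appear in parallel: Z3 || Z2 = 0 - j26.16 Ω.
Step 4 — Series with input arm Z1: Z_in = Z1 + (Z3 || Z2) = 1440 - j26.16 Ω = 1440∠-1.0° Ω.
Step 5 — Power factor: PF = cos(φ) = Re(Z)/|Z| = 1440/1440.24 = 0.9998.
Step 6 — Type: Im(Z) = -26.16 ⇒ leading (phase φ = -1.0°).

PF = 0.9998 (leading, φ = -1.0°)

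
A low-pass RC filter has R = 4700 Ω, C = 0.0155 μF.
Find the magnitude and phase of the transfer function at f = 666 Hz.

Step 1 — Angular frequency: ω = 2π·666 = 4185 rad/s.
Step 2 — Transfer function: H(jω) = 1/(1 + jωRC).
Step 3 — Denominator: 1 + jωRC = 1 + j·4185·4700·1.55e-08 = 1 + j0.3048.
Step 4 — H = 0.915 - j0.2789.
Step 5 — Magnitude: |H| = 0.9565 (-0.4 dB); phase: φ = -17.0°.

|H| = 0.9565 (-0.4 dB), φ = -17.0°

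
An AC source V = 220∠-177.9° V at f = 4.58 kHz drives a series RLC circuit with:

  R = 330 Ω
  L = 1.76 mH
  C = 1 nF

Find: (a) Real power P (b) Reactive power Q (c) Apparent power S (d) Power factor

Step 1 — Angular frequency: ω = 2π·f = 2π·4580 = 2.878e+04 rad/s.
Step 2 — Component impedances:
  R: Z = R = 330 Ω
  L: Z = jωL = j·2.878e+04·0.00176 = 0 + j50.65 Ω
  C: Z = 1/(jωC) = -j/(ω·C) = 0 - j3.475e+04 Ω
Step 3 — Series combination: Z_total = R + L + C = 330 - j3.47e+04 Ω = 3.47e+04∠-89.5° Ω.
Step 4 — Source phasor: V = 220∠-177.9° V = -219.9 - j8.062 V.
Step 5 — Current: I = V / Z = 0.0001721 - j0.006338 A = 0.00634∠-88.4° A.
Step 6 — Complex power: S = V·I* = 0.01326 - j1.395 VA.
Step 7 — Real power: P = Re(S) = 0.01326 W.
Step 8 — Reactive power: Q = Im(S) = -1.395 VAR.
Step 9 — Apparent power: |S| = 1.395 VA.
Step 10 — Power factor: PF = P/|S| = 0.00951 (leading).

(a) P = 0.01326 W  (b) Q = -1.395 VAR  (c) S = 1.395 VA  (d) PF = 0.00951 (leading)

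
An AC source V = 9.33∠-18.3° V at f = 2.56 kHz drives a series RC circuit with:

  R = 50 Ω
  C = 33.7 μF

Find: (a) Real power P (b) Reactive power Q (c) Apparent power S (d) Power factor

Step 1 — Angular frequency: ω = 2π·f = 2π·2560 = 1.608e+04 rad/s.
Step 2 — Component impedances:
  R: Z = R = 50 Ω
  C: Z = 1/(jωC) = -j/(ω·C) = 0 - j1.845 Ω
Step 3 — Series combination: Z_total = R + C = 50 - j1.845 Ω = 50.03∠-2.1° Ω.
Step 4 — Source phasor: V = 9.33∠-18.3° V = 8.858 - j2.93 V.
Step 5 — Current: I = V / Z = 0.1791 - j0.05198 A = 0.1865∠-16.2° A.
Step 6 — Complex power: S = V·I* = 1.739 - j0.06415 VA.
Step 7 — Real power: P = Re(S) = 1.739 W.
Step 8 — Reactive power: Q = Im(S) = -0.06415 VAR.
Step 9 — Apparent power: |S| = 1.74 VA.
Step 10 — Power factor: PF = P/|S| = 0.9993 (leading).

(a) P = 1.739 W  (b) Q = -0.06415 VAR  (c) S = 1.74 VA  (d) PF = 0.9993 (leading)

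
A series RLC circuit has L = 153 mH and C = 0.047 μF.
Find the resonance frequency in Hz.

Step 1 — Resonance condition Im(Z)=0 gives ω₀ = 1/√(LC).
Step 2 — ω₀ = 1/√(0.153·4.7e-08) = 1.179e+04 rad/s.
Step 3 — f₀ = ω₀/(2π) = 1877 Hz.

f₀ = 1877 Hz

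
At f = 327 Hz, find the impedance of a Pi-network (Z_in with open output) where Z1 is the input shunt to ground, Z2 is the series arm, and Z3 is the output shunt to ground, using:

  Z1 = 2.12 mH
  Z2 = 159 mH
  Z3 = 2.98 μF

Step 1 — Angular frequency: ω = 2π·f = 2π·327 = 2055 rad/s.
Step 2 — Component impedances:
  Z1: Z = jωL = j·2055·0.00212 = 0 + j4.356 Ω
  Z2: Z = jωL = j·2055·0.159 = 0 + j326.7 Ω
  Z3: Z = 1/(jωC) = -j/(ω·C) = 0 - j163.3 Ω
Step 3 — With open output, the series arm Z2 and the output shunt Z3 appear in series to ground: Z2 + Z3 = 0 + j163.4 Ω.
Step 4 — Parallel with input shunt Z1: Z_in = Z1 || (Z2 + Z3) = 0 + j4.243 Ω = 4.243∠90.0° Ω.

Z = 0 + j4.243 Ω = 4.243∠90.0° Ω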